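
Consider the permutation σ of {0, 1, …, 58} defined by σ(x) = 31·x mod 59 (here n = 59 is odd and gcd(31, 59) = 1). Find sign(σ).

-1

Orbit of 12 under x↦31x: [12, 18, 27, 11, 46, 10, 15]… (length divides ord_59(31)).
The orbit structure of x ↦ 31x mod 59: 2 orbits of sizes [58, 1].
Σ(ℓ_i−1) = 59−2 = 57; sign = (−1)^57 = -1.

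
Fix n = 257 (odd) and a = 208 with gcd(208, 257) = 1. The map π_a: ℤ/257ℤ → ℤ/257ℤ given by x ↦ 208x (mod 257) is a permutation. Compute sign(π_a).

Start at x=73: 73 → 21 → 256 → 49 → 169 → 200 → 223 → … (one orbit).
Cycle lengths of π_208 on ℤ/257ℤ: [128, 128, 1]; 3 cycles in total.
n − c = 257 − 3 = 254; sign = (−1)^254 = +1.

+1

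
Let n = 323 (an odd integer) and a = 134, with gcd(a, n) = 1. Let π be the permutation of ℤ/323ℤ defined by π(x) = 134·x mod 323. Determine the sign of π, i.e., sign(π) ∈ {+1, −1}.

+1

Trace 172: π^k(172) = [172, 115, 229, 1, 134, 191, 77] for k=0..6.
57 cycles of lengths [8, 8, 8, 8, 8, 8, 8, 8, 8, 8, 8, 8, 8, 8, 8, 8, 8, 8, 8, 8, 8, 8, 8, 8, 8, 8, 8, 8, 8, 8, 8, 8, 8, 8, 8, 8, 8, 8, 1, 1, 1, 1, 1, 1, 1, 1, 1, 1, 1, 1, 1, 1, 1, 1, 1, 1, 1].
Σ(ℓ_i−1) = 323−57 = 266; sign = (−1)^266 = +1.
(134|323)_J = +1 (Zolotarev's lemma cross-check).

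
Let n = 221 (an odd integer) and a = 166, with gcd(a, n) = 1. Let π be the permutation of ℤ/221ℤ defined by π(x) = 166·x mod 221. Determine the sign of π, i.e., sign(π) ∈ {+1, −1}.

+1

Trace 64: π^k(64) = [64, 16, 4, 1, 166, 152, 38] for k=0..6.
The orbit structure of x ↦ 166x mod 221: 23 orbits of sizes [12, 12, 12, 12, 12, 12, 12, 12, 12, 12, 12, 12, 12, 12, 12, 12, 6, 6, 4, 4, 4, 4, 1].
23 cycles on 221: each ℓ→(−1)^(ℓ−1), product (−1)^198 = +1.
The Jacobi symbol (166|221) = +1 (Zolotarev) agrees.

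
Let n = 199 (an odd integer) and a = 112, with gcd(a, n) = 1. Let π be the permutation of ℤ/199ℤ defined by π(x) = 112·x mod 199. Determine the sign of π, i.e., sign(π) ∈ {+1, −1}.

+1

Trace 58: π^k(58) = [58, 128, 8, 100, 56, 103, 193] for k=0..6.
The orbit structure of x ↦ 112x mod 199: 3 orbits of sizes [99, 99, 1].
199 − 3 = 196 transpositions; sign(π) = (−1)^196 = +1.
(112|199)_J = +1 (Zolotarev's lemma cross-check).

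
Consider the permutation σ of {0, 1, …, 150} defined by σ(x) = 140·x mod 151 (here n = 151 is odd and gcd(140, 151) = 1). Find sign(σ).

Start at x=18: 18 → 104 → 64 → 51 → 43 → 131 → 69 → … (one orbit).
Cycle lengths of π_140 on ℤ/151ℤ: [150, 1]; 2 cycles in total.
151 − 2 = 149 transpositions; sign(π) = (−1)^149 = -1.

-1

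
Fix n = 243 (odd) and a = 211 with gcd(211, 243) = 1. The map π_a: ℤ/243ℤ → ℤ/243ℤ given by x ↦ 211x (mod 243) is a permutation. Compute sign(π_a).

Start at x=172: 172 → 85 → 196 → 46 → 229 → 205 → 1 → … (one orbit).
Decompose π into cycles: lengths [81, 81, 27, 27, 9, 9, 3, 3, 1, 1, 1] (11 cycles, including the fixed point 0).
sign(π) = (−1)^{n − #cycles} = (−1)^{243−11} = (−1)^232 = +1.

+1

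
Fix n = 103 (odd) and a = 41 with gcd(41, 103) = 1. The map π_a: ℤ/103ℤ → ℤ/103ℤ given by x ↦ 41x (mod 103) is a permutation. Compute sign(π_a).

Orbit of 50 under x↦41x: [50, 93, 2, 82, 66, 28, 15]… (length divides ord_103(41)).
3 cycles of lengths [51, 51, 1].
With 3 cycles on 103 points, sign = (−1)^{103−3} = +1.
Check: (41/103) = +1 by Zolotarev.

+1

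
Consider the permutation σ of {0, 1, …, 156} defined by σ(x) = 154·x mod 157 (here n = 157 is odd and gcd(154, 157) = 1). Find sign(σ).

+1

Orbit of 9 under x↦154x: [9, 130, 81, 71, 101, 11, 124]… (length divides ord_157(154)).
Decompose π into cycles: lengths [39, 39, 39, 39, 1] (5 cycles, including the fixed point 0).
n − c = 157 − 5 = 152; sign = (−1)^152 = +1.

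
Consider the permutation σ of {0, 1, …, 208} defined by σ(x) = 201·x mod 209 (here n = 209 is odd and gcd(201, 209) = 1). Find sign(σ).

+1

Start at x=201: 201 → 64 → 115 → 125 → 45 → 58 → 163 → … (one orbit).
21 cycles of lengths [15, 15, 15, 15, 15, 15, 15, 15, 15, 15, 15, 15, 5, 5, 3, 3, 3, 3, 3, 3, 1].
n − c = 209 − 21 = 188; sign = (−1)^188 = +1.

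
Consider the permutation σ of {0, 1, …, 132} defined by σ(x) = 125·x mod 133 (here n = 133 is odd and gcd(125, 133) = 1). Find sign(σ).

-1

Start at x=125: 125 → 64 → 20 → 106 → 83 → 1 → 125 (one orbit).
The orbit structure of x ↦ 125x mod 133: 28 orbits of sizes [6, 6, 6, 6, 6, 6, 6, 6, 6, 6, 6, 6, 6, 6, 6, 6, 6, 6, 3, 3, 3, 3, 3, 3, 2, 2, 2, 1].
sign(π) = (−1)^{n − #cycles} = (−1)^{133−28} = (−1)^105 = -1.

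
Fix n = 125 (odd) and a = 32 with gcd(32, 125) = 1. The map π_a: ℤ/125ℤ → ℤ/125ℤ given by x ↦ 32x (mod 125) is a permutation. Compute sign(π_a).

Orbit of 74 under x↦32x: [74, 118, 26, 82, 124, 93, 101]… (length divides ord_125(32)).
Cycle lengths of π_32 on ℤ/125ℤ: [20, 20, 20, 20, 20, 4, 4, 4, 4, 4, 4, 1]; 12 cycles in total.
n − c = 125 − 12 = 113; sign = (−1)^113 = -1.
(32|125)_J = -1 (Zolotarev's lemma cross-check).

-1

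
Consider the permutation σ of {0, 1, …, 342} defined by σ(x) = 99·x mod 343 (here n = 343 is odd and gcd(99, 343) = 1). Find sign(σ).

Trace 197: π^k(197) = [197, 295, 50, 148, 246, 1, 99] for k=0..6.
91 cycles of lengths [7, 7, 7, 7, 7, 7, 7, 7, 7, 7, 7, 7, 7, 7, 7, 7, 7, 7, 7, 7, 7, 7, 7, 7, 7, 7, 7, 7, 7, 7, 7, 7, 7, 7, 7, 7, 7, 7, 7, 7, 7, 7, 1, 1, 1, 1, 1, 1, 1, 1, 1, 1, 1, 1, 1, 1, 1, 1, 1, 1, 1, 1, 1, 1, 1, 1, 1, 1, 1, 1, 1, 1, 1, 1, 1, 1, 1, 1, 1, 1, 1, 1, 1, 1, 1, 1, 1, 1, 1, 1, 1].
With 91 cycles on 343 points, sign = (−1)^{343−91} = +1.
Via Zolotarev, sign(π_{99}) = (99|343) = +1.

+1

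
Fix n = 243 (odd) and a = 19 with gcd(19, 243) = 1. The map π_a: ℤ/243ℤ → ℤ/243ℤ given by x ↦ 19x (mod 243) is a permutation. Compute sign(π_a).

Orbit of 28 under x↦19x: [28, 46, 145, 82, 100, 199, 136]… (length divides ord_243(19)).
Decompose π into cycles: lengths [27, 27, 27, 27, 27, 27, 9, 9, 9, 9, 9, 9, 3, 3, 3, 3, 3, 3, 1, 1, 1, 1, 1, 1, 1, 1, 1] (27 cycles, including the fixed point 0).
sign(π) = (−1)^{n − #cycles} = (−1)^{243−27} = (−1)^216 = +1.
Via Zolotarev, sign(π_{19}) = (19|243) = +1.

+1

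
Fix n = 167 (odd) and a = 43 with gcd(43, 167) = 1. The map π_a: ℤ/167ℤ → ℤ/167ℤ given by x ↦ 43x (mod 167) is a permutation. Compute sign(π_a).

-1

Orbit of 128 under x↦43x: [128, 160, 33, 83, 62, 161, 76]… (length divides ord_167(43)).
Cycle lengths of π_43 on ℤ/167ℤ: [166, 1]; 2 cycles in total.
n − c = 167 − 2 = 165; sign = (−1)^165 = -1.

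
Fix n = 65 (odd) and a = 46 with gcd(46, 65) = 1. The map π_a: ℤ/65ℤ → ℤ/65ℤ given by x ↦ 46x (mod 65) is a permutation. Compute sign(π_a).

Start at x=61: 61 → 11 → 51 → 6 → 16 → 21 → 56 → … (one orbit).
Cycle type of π: 12×5 + 1×5; total 10 cycles.
Σ(ℓ_i−1) = 65−10 = 55; sign = (−1)^55 = -1.
The Jacobi symbol (46|65) = -1 (Zolotarev) agrees.

-1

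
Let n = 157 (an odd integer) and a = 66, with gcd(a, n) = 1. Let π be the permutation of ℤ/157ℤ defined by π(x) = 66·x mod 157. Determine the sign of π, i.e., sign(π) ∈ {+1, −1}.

Start at x=97: 97 → 122 → 45 → 144 → 84 → 49 → 94 → … (one orbit).
The orbit structure of x ↦ 66x mod 157: 2 orbits of sizes [156, 1].
sign(π) = (−1)^{n − #cycles} = (−1)^{157−2} = (−1)^155 = -1.
Via Zolotarev, sign(π_{66}) = (66|157) = -1.

-1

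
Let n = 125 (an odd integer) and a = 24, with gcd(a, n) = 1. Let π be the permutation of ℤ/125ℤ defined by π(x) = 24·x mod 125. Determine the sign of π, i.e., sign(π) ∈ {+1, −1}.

+1

Trace 49: π^k(49) = [49, 51, 99, 1, 24, 76, 74] for k=0..6.
Cycle lengths of π_24 on ℤ/125ℤ: [10, 10, 10, 10, 10, 10, 10, 10, 10, 10, 2, 2, 2, 2, 2, 2, 2, 2, 2, 2, 2, 2, 1]; 23 cycles in total.
With 23 cycles on 125 points, sign = (−1)^{125−23} = +1.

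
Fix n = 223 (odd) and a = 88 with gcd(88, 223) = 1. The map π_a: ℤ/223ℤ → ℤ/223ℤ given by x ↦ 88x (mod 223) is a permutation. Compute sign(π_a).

Start at x=50: 50 → 163 → 72 → 92 → 68 → 186 → 89 → … (one orbit).
Cycle lengths of π_88 on ℤ/223ℤ: [222, 1]; 2 cycles in total.
With 2 cycles on 223 points, sign = (−1)^{223−2} = -1.

-1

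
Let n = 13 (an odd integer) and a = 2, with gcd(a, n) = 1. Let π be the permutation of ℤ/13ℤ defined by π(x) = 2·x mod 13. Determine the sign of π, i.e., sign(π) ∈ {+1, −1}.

Trace 10: π^k(10) = [10, 7, 1, 2, 4, 8, 3] for k=0..6.
Cycle type of π: 12 + 1; total 2 cycles.
n − c = 13 − 2 = 11; sign = (−1)^11 = -1.

-1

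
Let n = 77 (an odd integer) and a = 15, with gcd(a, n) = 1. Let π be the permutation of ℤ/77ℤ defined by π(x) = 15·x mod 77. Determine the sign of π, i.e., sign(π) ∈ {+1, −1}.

+1

Start at x=15: 15 → 71 → 64 → 36 → 1 → 15 (one orbit).
Cycle lengths of π_15 on ℤ/77ℤ: [5, 5, 5, 5, 5, 5, 5, 5, 5, 5, 5, 5, 5, 5, 1, 1, 1, 1, 1, 1, 1]; 21 cycles in total.
Σ(ℓ_i−1) = 77−21 = 56; sign = (−1)^56 = +1.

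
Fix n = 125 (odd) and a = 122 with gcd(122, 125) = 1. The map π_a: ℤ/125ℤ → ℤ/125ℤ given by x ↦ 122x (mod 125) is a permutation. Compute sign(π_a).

-1

Orbit of 119 under x↦122x: [119, 18, 71, 37, 14, 83, 1]… (length divides ord_125(122)).
Cycle lengths of π_122 on ℤ/125ℤ: [100, 20, 4, 1]; 4 cycles in total.
sign(π) = (−1)^{n − #cycles} = (−1)^{125−4} = (−1)^121 = -1.
Via Zolotarev, sign(π_{122}) = (122|125) = -1.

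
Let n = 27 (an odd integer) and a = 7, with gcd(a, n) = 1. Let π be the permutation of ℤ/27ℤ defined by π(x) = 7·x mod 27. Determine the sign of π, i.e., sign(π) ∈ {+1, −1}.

Orbit of 13 under x↦7x: [13, 10, 16, 4, 1, 7, 22]… (length divides ord_27(7)).
Cycle type of π: 9×2 + 3×2 + 1×3; total 7 cycles.
7 cycles on 27: each ℓ→(−1)^(ℓ−1), product (−1)^20 = +1.
Zolotarev: (7|27) = +1, matching the cycle-count sign.

+1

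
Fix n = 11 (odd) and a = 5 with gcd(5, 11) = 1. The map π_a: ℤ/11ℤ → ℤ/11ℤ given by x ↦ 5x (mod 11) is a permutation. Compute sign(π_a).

+1

Orbit of 3 under x↦5x: [3, 4, 9, 1, 5]… (length divides ord_11(5)).
3 cycles of lengths [5, 5, 1].
sign(π) = (−1)^{n − #cycles} = (−1)^{11−3} = (−1)^8 = +1.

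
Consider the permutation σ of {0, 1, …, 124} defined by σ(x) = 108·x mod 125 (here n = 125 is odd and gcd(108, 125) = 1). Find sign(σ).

-1

Trace 61: π^k(61) = [61, 88, 4, 57, 31, 98, 84] for k=0..6.
Cycle type of π: 100 + 20 + 4 + 1; total 4 cycles.
4 cycles on 125: each ℓ→(−1)^(ℓ−1), product (−1)^121 = -1.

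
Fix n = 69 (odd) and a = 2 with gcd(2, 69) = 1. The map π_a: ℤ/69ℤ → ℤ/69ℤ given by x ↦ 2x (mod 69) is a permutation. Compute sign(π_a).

Trace 58: π^k(58) = [58, 47, 25, 50, 31, 62, 55] for k=0..6.
The orbit structure of x ↦ 2x mod 69: 6 orbits of sizes [22, 22, 11, 11, 2, 1].
Σ(ℓ_i−1) = 69−6 = 63; sign = (−1)^63 = -1.

-1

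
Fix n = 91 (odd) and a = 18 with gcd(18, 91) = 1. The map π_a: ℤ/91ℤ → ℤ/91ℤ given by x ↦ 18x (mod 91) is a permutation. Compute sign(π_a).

-1

Orbit of 53 under x↦18x: [53, 44, 64, 60, 79, 57, 25]… (length divides ord_91(18)).
Cycle type of π: 12×6 + 4×3 + 3×2 + 1; total 12 cycles.
Σ(ℓ_i−1) = 91−12 = 79; sign = (−1)^79 = -1.
The Jacobi symbol (18|91) = -1 (Zolotarev) agrees.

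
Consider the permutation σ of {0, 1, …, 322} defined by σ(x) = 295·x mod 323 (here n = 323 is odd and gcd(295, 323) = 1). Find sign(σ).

+1

Start at x=262: 262 → 93 → 303 → 237 → 147 → 83 → 260 → … (one orbit).
The orbit structure of x ↦ 295x mod 323: 5 orbits of sizes [144, 144, 18, 16, 1].
sign(π) = (−1)^{n − #cycles} = (−1)^{323−5} = (−1)^318 = +1.
Check: (295/323) = +1 by Zolotarev.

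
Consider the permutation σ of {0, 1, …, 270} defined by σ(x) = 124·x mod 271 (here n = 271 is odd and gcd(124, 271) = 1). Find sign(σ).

+1

Start at x=56: 56 → 169 → 89 → 196 → 185 → 176 → 144 → … (one orbit).
3 cycles of lengths [135, 135, 1].
271 − 3 = 268 transpositions; sign(π) = (−1)^268 = +1.
Zolotarev: (124|271) = +1, matching the cycle-count sign.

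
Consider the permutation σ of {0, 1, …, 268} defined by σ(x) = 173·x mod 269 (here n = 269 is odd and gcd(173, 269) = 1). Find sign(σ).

Orbit of 260 under x↦173x: [260, 57, 177, 224, 16, 78, 44]… (length divides ord_269(173)).
Decompose π into cycles: lengths [67, 67, 67, 67, 1] (5 cycles, including the fixed point 0).
269 − 5 = 264 transpositions; sign(π) = (−1)^264 = +1.

+1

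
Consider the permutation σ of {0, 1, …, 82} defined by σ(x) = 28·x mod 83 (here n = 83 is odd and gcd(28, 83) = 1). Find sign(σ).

+1

Start at x=38: 38 → 68 → 78 → 26 → 64 → 49 → 44 → … (one orbit).
Cycle type of π: 41×2 + 1; total 3 cycles.
83 − 3 = 80 transpositions; sign(π) = (−1)^80 = +1.
Zolotarev: (28|83) = +1, matching the cycle-count sign.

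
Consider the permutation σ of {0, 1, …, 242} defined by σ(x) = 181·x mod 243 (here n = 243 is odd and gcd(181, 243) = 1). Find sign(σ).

+1

Trace 127: π^k(127) = [127, 145, 1, 181, 199, 55, 235] for k=0..6.
Decompose π into cycles: lengths [27, 27, 27, 27, 27, 27, 9, 9, 9, 9, 9, 9, 3, 3, 3, 3, 3, 3, 1, 1, 1, 1, 1, 1, 1, 1, 1] (27 cycles, including the fixed point 0).
Σ(ℓ_i−1) = 243−27 = 216; sign = (−1)^216 = +1.
The Jacobi symbol (181|243) = +1 (Zolotarev) agrees.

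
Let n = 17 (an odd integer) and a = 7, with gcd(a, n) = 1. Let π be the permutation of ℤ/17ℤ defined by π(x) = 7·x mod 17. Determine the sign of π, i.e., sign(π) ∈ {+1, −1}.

Start at x=9: 9 → 12 → 16 → 10 → 2 → 14 → 13 → … (one orbit).
Cycle type of π: 16 + 1; total 2 cycles.
Σ(ℓ_i−1) = 17−2 = 15; sign = (−1)^15 = -1.
Check: (7/17) = -1 by Zolotarev.

-1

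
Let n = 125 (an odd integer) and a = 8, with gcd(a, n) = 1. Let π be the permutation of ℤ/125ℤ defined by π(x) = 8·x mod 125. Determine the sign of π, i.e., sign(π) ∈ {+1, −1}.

Start at x=41: 41 → 78 → 124 → 117 → 61 → 113 → 29 → … (one orbit).
The orbit structure of x ↦ 8x mod 125: 4 orbits of sizes [100, 20, 4, 1].
sign(π) = (−1)^{n − #cycles} = (−1)^{125−4} = (−1)^121 = -1.
The Jacobi symbol (8|125) = -1 (Zolotarev) agrees.

-1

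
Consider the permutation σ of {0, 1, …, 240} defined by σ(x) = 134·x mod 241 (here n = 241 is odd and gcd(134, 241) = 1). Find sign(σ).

+1

Trace 122: π^k(122) = [122, 201, 183, 181, 154, 151, 231] for k=0..6.
Cycle lengths of π_134 on ℤ/241ℤ: [60, 60, 60, 60, 1]; 5 cycles in total.
With 5 cycles on 241 points, sign = (−1)^{241−5} = +1.
Via Zolotarev, sign(π_{134}) = (134|241) = +1.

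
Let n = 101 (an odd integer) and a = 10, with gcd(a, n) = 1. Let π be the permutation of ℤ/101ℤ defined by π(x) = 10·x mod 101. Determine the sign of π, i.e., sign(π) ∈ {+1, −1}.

-1

Orbit of 10 under x↦10x: [10, 100, 91, 1]… (length divides ord_101(10)).
Cycle lengths of π_10 on ℤ/101ℤ: [4, 4, 4, 4, 4, 4, 4, 4, 4, 4, 4, 4, 4, 4, 4, 4, 4, 4, 4, 4, 4, 4, 4, 4, 4, 1]; 26 cycles in total.
With 26 cycles on 101 points, sign = (−1)^{101−26} = -1.
The Jacobi symbol (10|101) = -1 (Zolotarev) agrees.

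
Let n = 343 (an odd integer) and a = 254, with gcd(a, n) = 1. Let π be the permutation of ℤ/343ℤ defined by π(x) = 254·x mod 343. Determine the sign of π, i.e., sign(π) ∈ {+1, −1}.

+1

Trace 106: π^k(106) = [106, 170, 305, 295, 156, 179, 190] for k=0..6.
The orbit structure of x ↦ 254x mod 343: 7 orbits of sizes [147, 147, 21, 21, 3, 3, 1].
sign(π) = (−1)^{n − #cycles} = (−1)^{343−7} = (−1)^336 = +1.
The Jacobi symbol (254|343) = +1 (Zolotarev) agrees.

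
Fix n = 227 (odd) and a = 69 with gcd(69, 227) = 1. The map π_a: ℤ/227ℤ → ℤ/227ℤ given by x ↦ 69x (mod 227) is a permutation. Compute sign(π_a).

+1

Orbit of 205 under x↦69x: [205, 71, 132, 28, 116, 59, 212]… (length divides ord_227(69)).
The orbit structure of x ↦ 69x mod 227: 3 orbits of sizes [113, 113, 1].
3 cycles on 227: each ℓ→(−1)^(ℓ−1), product (−1)^224 = +1.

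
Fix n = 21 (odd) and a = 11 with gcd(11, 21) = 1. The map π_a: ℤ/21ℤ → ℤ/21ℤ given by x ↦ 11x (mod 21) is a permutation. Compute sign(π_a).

Orbit of 4 under x↦11x: [4, 2, 1, 11, 16, 8]… (length divides ord_21(11)).
Cycle type of π: 6×2 + 3×2 + 2 + 1; total 6 cycles.
With 6 cycles on 21 points, sign = (−1)^{21−6} = -1.
Check: (11/21) = -1 by Zolotarev.

-1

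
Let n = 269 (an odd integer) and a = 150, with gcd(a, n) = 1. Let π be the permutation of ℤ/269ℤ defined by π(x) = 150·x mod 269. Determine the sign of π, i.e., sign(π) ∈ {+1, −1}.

+1

Orbit of 131 under x↦150x: [131, 13, 67, 97, 24, 103, 117]… (length divides ord_269(150)).
Cycle lengths of π_150 on ℤ/269ℤ: [134, 134, 1]; 3 cycles in total.
n − c = 269 − 3 = 266; sign = (−1)^266 = +1.
The Jacobi symbol (150|269) = +1 (Zolotarev) agrees.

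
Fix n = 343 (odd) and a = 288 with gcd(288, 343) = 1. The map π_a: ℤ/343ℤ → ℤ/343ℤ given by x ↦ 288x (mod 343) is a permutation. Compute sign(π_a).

Trace 1: π^k(1) = [1, 288, 281, 323, 71, 211, 57] for k=0..6.
19 cycles of lengths [49, 49, 49, 49, 49, 49, 7, 7, 7, 7, 7, 7, 1, 1, 1, 1, 1, 1, 1].
Σ(ℓ_i−1) = 343−19 = 324; sign = (−1)^324 = +1.
The Jacobi symbol (288|343) = +1 (Zolotarev) agrees.

+1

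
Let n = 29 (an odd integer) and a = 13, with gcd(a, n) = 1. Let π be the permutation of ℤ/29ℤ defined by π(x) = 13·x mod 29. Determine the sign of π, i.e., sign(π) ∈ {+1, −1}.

+1

Trace 20: π^k(20) = [20, 28, 16, 5, 7, 4, 23] for k=0..6.
Decompose π into cycles: lengths [14, 14, 1] (3 cycles, including the fixed point 0).
sign(π) = (−1)^{n − #cycles} = (−1)^{29−3} = (−1)^26 = +1.
Check: (13/29) = +1 by Zolotarev.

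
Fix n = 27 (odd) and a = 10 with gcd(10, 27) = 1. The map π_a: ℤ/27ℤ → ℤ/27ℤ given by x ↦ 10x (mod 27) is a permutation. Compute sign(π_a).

+1

Start at x=19: 19 → 1 → 10 → 19 (one orbit).
15 cycles of lengths [3, 3, 3, 3, 3, 3, 1, 1, 1, 1, 1, 1, 1, 1, 1].
Σ(ℓ_i−1) = 27−15 = 12; sign = (−1)^12 = +1.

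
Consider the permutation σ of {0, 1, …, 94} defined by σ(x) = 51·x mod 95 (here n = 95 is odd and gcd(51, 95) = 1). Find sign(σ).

Orbit of 61 under x↦51x: [61, 71, 11, 86, 16, 56, 6]… (length divides ord_95(51)).
Decompose π into cycles: lengths [18, 18, 18, 18, 18, 1, 1, 1, 1, 1] (10 cycles, including the fixed point 0).
sign(π) = (−1)^{n − #cycles} = (−1)^{95−10} = (−1)^85 = -1.
The Jacobi symbol (51|95) = -1 (Zolotarev) agrees.

-1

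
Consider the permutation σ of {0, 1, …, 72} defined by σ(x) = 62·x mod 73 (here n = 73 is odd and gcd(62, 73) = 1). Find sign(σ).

-1

Start at x=27: 27 → 68 → 55 → 52 → 12 → 14 → 65 → … (one orbit).
The orbit structure of x ↦ 62x mod 73: 2 orbits of sizes [72, 1].
sign(π) = (−1)^{n − #cycles} = (−1)^{73−2} = (−1)^71 = -1.
The Jacobi symbol (62|73) = -1 (Zolotarev) agrees.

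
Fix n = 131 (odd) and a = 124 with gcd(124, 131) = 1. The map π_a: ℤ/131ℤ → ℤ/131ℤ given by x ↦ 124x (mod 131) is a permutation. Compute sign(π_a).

-1

Trace 97: π^k(97) = [97, 107, 37, 3, 110, 16, 19] for k=0..6.
Decompose π into cycles: lengths [130, 1] (2 cycles, including the fixed point 0).
2 cycles on 131: each ℓ→(−1)^(ℓ−1), product (−1)^129 = -1.
Check: (124/131) = -1 by Zolotarev.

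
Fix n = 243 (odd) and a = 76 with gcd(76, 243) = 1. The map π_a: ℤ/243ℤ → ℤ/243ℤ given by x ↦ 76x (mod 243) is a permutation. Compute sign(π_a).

Trace 172: π^k(172) = [172, 193, 88, 127, 175, 178, 163] for k=0..6.
π_76 has 11 disjoint cycles with lengths [81, 81, 27, 27, 9, 9, 3, 3, 1, 1, 1] on {0,…,242}.
243 − 11 = 232 transpositions; sign(π) = (−1)^232 = +1.

+1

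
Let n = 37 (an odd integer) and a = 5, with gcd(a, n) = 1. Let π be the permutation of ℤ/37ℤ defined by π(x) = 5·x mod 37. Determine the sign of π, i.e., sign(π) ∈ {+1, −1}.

Trace 32: π^k(32) = [32, 12, 23, 4, 20, 26, 19] for k=0..6.
Decompose π into cycles: lengths [36, 1] (2 cycles, including the fixed point 0).
n − c = 37 − 2 = 35; sign = (−1)^35 = -1.

-1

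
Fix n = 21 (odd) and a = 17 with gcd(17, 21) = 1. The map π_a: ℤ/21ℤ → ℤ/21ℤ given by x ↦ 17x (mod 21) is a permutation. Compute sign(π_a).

Trace 1: π^k(1) = [1, 17, 16, 20, 4, 5] for k=0..5.
Decompose π into cycles: lengths [6, 6, 6, 2, 1] (5 cycles, including the fixed point 0).
With 5 cycles on 21 points, sign = (−1)^{21−5} = +1.

+1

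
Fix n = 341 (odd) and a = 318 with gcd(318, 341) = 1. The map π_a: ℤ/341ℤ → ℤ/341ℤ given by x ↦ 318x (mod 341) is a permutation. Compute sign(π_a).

Orbit of 221 under x↦318x: [221, 32, 287, 219, 78, 252, 1]… (length divides ord_341(318)).
π_318 has 42 disjoint cycles with lengths [10, 10, 10, 10, 10, 10, 10, 10, 10, 10, 10, 10, 10, 10, 10, 10, 10, 10, 10, 10, 10, 10, 10, 10, 10, 10, 10, 10, 10, 10, 5, 5, 5, 5, 5, 5, 2, 2, 2, 2, 2, 1] on {0,…,340}.
42 cycles on 341: each ℓ→(−1)^(ℓ−1), product (−1)^299 = -1.
Check: (318/341) = -1 by Zolotarev.

-1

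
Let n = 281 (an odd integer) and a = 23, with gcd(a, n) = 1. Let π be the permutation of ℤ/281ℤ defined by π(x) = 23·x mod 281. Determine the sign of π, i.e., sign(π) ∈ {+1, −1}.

Orbit of 162 under x↦23x: [162, 73, 274, 120, 231, 255, 245]… (length divides ord_281(23)).
Cycle lengths of π_23 on ℤ/281ℤ: [280, 1]; 2 cycles in total.
281 − 2 = 279 transpositions; sign(π) = (−1)^279 = -1.

-1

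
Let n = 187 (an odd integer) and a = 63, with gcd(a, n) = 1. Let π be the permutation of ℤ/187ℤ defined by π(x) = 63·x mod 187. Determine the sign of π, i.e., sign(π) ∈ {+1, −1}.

+1

Trace 150: π^k(150) = [150, 100, 129, 86, 182, 59, 164] for k=0..6.
The orbit structure of x ↦ 63x mod 187: 5 orbits of sizes [80, 80, 16, 10, 1].
187 − 5 = 182 transpositions; sign(π) = (−1)^182 = +1.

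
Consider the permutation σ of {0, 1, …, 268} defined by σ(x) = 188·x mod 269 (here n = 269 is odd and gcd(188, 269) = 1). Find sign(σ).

+1

Start at x=144: 144 → 172 → 56 → 37 → 231 → 119 → 45 → … (one orbit).
The orbit structure of x ↦ 188x mod 269: 3 orbits of sizes [134, 134, 1].
sign(π) = (−1)^{n − #cycles} = (−1)^{269−3} = (−1)^266 = +1.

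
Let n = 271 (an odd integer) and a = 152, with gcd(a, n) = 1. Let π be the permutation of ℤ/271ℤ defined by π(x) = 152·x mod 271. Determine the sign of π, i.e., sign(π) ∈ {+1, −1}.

Start at x=29: 29 → 72 → 104 → 90 → 130 → 248 → 27 → … (one orbit).
π_152 has 4 disjoint cycles with lengths [90, 90, 90, 1] on {0,…,270}.
n − c = 271 − 4 = 267; sign = (−1)^267 = -1.

-1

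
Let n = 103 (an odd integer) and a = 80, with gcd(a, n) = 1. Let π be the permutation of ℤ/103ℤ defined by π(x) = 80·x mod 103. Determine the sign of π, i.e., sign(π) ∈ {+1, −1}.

Trace 93: π^k(93) = [93, 24, 66, 27, 100, 69, 61] for k=0..6.
Cycle lengths of π_80 on ℤ/103ℤ: [34, 34, 34, 1]; 4 cycles in total.
103 − 4 = 99 transpositions; sign(π) = (−1)^99 = -1.

-1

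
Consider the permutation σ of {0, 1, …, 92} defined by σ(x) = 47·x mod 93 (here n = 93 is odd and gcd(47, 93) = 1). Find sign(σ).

-1

Trace 32: π^k(32) = [32, 16, 8, 4, 2, 1, 47] for k=0..6.
Cycle type of π: 10×6 + 5×6 + 2 + 1; total 14 cycles.
With 14 cycles on 93 points, sign = (−1)^{93−14} = -1.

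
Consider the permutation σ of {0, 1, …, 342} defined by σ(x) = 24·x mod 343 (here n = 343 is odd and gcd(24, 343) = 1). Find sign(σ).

-1

Trace 114: π^k(114) = [114, 335, 151, 194, 197, 269, 282] for k=0..6.
4 cycles of lengths [294, 42, 6, 1].
sign(π) = (−1)^{n − #cycles} = (−1)^{343−4} = (−1)^339 = -1.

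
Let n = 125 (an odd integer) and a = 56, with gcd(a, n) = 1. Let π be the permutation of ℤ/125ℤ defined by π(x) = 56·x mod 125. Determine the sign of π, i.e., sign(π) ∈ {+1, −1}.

Start at x=21: 21 → 51 → 106 → 61 → 41 → 46 → 76 → … (one orbit).
Decompose π into cycles: lengths [25, 25, 25, 25, 5, 5, 5, 5, 1, 1, 1, 1, 1] (13 cycles, including the fixed point 0).
sign(π) = (−1)^{n − #cycles} = (−1)^{125−13} = (−1)^112 = +1.
Via Zolotarev, sign(π_{56}) = (56|125) = +1.

+1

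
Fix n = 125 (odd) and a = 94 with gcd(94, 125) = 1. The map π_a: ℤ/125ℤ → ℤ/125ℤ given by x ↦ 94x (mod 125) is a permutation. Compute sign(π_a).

Trace 104: π^k(104) = [104, 26, 69, 111, 59, 46, 74] for k=0..6.
Cycle lengths of π_94 on ℤ/125ℤ: [50, 50, 10, 10, 2, 2, 1]; 7 cycles in total.
125 − 7 = 118 transpositions; sign(π) = (−1)^118 = +1.

+1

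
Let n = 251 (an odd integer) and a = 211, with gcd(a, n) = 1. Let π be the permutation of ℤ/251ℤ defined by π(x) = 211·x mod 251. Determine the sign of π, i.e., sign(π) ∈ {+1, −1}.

+1

Start at x=51: 51 → 219 → 25 → 4 → 91 → 125 → 20 → … (one orbit).
11 cycles of lengths [25, 25, 25, 25, 25, 25, 25, 25, 25, 25, 1].
251 − 11 = 240 transpositions; sign(π) = (−1)^240 = +1.
The Jacobi symbol (211|251) = +1 (Zolotarev) agrees.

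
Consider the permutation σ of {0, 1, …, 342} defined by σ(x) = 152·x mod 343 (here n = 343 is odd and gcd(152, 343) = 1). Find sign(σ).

-1

Start at x=58: 58 → 241 → 274 → 145 → 88 → 342 → 191 → … (one orbit).
4 cycles of lengths [294, 42, 6, 1].
Σ(ℓ_i−1) = 343−4 = 339; sign = (−1)^339 = -1.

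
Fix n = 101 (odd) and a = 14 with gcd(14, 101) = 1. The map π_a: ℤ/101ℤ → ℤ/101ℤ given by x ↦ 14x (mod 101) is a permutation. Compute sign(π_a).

+1

Orbit of 95 under x↦14x: [95, 17, 36, 100, 87, 6, 84]… (length divides ord_101(14)).
11 cycles of lengths [10, 10, 10, 10, 10, 10, 10, 10, 10, 10, 1].
sign(π) = (−1)^{n − #cycles} = (−1)^{101−11} = (−1)^90 = +1.
Via Zolotarev, sign(π_{14}) = (14|101) = +1.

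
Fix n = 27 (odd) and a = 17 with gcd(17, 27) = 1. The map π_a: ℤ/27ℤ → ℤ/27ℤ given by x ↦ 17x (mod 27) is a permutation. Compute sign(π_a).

Trace 1: π^k(1) = [1, 17, 19, 26, 10, 8] for k=0..5.
Decompose π into cycles: lengths [6, 6, 6, 2, 2, 2, 2, 1] (8 cycles, including the fixed point 0).
sign(π) = (−1)^{n − #cycles} = (−1)^{27−8} = (−1)^19 = -1.
The Jacobi symbol (17|27) = -1 (Zolotarev) agrees.

-1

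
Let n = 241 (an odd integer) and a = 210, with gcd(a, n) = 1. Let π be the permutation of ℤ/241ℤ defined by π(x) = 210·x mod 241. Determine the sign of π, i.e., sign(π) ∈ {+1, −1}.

Start at x=7: 7 → 24 → 220 → 169 → 63 → 216 → 52 → … (one orbit).
Cycle lengths of π_210 on ℤ/241ℤ: [240, 1]; 2 cycles in total.
241 − 2 = 239 transpositions; sign(π) = (−1)^239 = -1.

-1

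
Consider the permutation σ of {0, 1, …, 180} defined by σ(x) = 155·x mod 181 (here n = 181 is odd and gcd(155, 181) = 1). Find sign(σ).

-1

Orbit of 7 under x↦155x: [7, 180, 26, 48, 19, 49, 174]… (length divides ord_181(155)).
π_155 has 16 disjoint cycles with lengths [12, 12, 12, 12, 12, 12, 12, 12, 12, 12, 12, 12, 12, 12, 12, 1] on {0,…,180}.
n − c = 181 − 16 = 165; sign = (−1)^165 = -1.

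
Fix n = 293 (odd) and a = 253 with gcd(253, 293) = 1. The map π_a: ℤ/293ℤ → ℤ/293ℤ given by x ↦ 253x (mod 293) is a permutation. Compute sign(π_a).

Orbit of 236 under x↦253x: [236, 229, 216, 150, 153, 33, 145]… (length divides ord_293(253)).
π_253 has 3 disjoint cycles with lengths [146, 146, 1] on {0,…,292}.
293 − 3 = 290 transpositions; sign(π) = (−1)^290 = +1.

+1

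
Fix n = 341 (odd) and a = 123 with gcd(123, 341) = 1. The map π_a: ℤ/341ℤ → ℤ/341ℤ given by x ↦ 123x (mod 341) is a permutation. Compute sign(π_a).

+1

Start at x=218: 218 → 216 → 311 → 61 → 1 → 123 → 125 → … (one orbit).
Cycle type of π: 10×31 + 2×15 + 1; total 47 cycles.
Σ(ℓ_i−1) = 341−47 = 294; sign = (−1)^294 = +1.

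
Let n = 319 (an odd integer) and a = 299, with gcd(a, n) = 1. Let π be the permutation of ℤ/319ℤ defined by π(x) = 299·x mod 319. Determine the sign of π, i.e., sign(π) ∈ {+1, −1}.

-1

Trace 63: π^k(63) = [63, 16, 318, 20, 238, 25, 138] for k=0..6.
π_299 has 8 disjoint cycles with lengths [70, 70, 70, 70, 14, 14, 10, 1] on {0,…,318}.
n − c = 319 − 8 = 311; sign = (−1)^311 = -1.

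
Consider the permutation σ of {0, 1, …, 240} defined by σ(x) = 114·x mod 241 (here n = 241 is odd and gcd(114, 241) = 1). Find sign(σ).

Orbit of 36 under x↦114x: [36, 7, 75, 115, 96, 99, 200]… (length divides ord_241(114)).
Decompose π into cycles: lengths [240, 1] (2 cycles, including the fixed point 0).
241 − 2 = 239 transpositions; sign(π) = (−1)^239 = -1.
Zolotarev: (114|241) = -1, matching the cycle-count sign.

-1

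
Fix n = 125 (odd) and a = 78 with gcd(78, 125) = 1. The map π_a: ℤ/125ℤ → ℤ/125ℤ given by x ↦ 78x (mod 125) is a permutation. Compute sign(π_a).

Orbit of 69 under x↦78x: [69, 7, 46, 88, 114, 17, 76]… (length divides ord_125(78)).
Cycle lengths of π_78 on ℤ/125ℤ: [100, 20, 4, 1]; 4 cycles in total.
sign(π) = (−1)^{n − #cycles} = (−1)^{125−4} = (−1)^121 = -1.
Zolotarev: (78|125) = -1, matching the cycle-count sign.

-1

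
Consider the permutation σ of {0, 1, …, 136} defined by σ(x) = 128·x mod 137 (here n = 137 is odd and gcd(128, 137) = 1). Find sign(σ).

Trace 98: π^k(98) = [98, 77, 129, 72, 37, 78, 120] for k=0..6.
Cycle lengths of π_128 on ℤ/137ℤ: [68, 68, 1]; 3 cycles in total.
With 3 cycles on 137 points, sign = (−1)^{137−3} = +1.
(128|137)_J = +1 (Zolotarev's lemma cross-check).

+1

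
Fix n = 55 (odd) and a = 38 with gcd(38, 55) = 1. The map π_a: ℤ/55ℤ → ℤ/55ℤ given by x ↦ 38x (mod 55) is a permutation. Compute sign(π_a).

-1

Start at x=9: 9 → 12 → 16 → 3 → 4 → 42 → 1 → … (one orbit).
Cycle lengths of π_38 on ℤ/55ℤ: [20, 20, 5, 5, 4, 1]; 6 cycles in total.
6 cycles on 55: each ℓ→(−1)^(ℓ−1), product (−1)^49 = -1.
Zolotarev: (38|55) = -1, matching the cycle-count sign.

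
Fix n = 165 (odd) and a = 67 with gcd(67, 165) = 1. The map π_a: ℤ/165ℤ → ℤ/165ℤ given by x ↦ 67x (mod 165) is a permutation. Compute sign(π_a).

Start at x=67: 67 → 34 → 133 → 1 → 67 (one orbit).
66 cycles of lengths [4, 4, 4, 4, 4, 4, 4, 4, 4, 4, 4, 4, 4, 4, 4, 4, 4, 4, 4, 4, 4, 4, 4, 4, 4, 4, 4, 4, 4, 4, 4, 4, 4, 1, 1, 1, 1, 1, 1, 1, 1, 1, 1, 1, 1, 1, 1, 1, 1, 1, 1, 1, 1, 1, 1, 1, 1, 1, 1, 1, 1, 1, 1, 1, 1, 1].
With 66 cycles on 165 points, sign = (−1)^{165−66} = -1.

-1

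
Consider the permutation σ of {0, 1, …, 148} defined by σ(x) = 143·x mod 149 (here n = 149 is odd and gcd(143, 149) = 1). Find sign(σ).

+1

Trace 63: π^k(63) = [63, 69, 33, 100, 145, 24, 5] for k=0..6.
The orbit structure of x ↦ 143x mod 149: 3 orbits of sizes [74, 74, 1].
With 3 cycles on 149 points, sign = (−1)^{149−3} = +1.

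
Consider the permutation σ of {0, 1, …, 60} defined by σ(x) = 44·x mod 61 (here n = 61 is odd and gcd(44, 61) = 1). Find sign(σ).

Start at x=27: 27 → 29 → 56 → 24 → 19 → 43 → 1 → … (one orbit).
2 cycles of lengths [60, 1].
sign(π) = (−1)^{n − #cycles} = (−1)^{61−2} = (−1)^59 = -1.
The Jacobi symbol (44|61) = -1 (Zolotarev) agrees.

-1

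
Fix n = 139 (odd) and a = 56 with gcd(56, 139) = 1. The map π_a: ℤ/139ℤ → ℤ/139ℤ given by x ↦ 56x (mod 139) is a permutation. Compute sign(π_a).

Orbit of 10 under x↦56x: [10, 4, 85, 34, 97, 11, 60]… (length divides ord_139(56)).
π_56 has 2 disjoint cycles with lengths [138, 1] on {0,…,138}.
sign(π) = (−1)^{n − #cycles} = (−1)^{139−2} = (−1)^137 = -1.
(56|139)_J = -1 (Zolotarev's lemma cross-check).

-1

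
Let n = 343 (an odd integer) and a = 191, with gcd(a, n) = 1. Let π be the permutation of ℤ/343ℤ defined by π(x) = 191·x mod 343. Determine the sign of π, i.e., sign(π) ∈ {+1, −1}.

Trace 78: π^k(78) = [78, 149, 333, 148, 142, 25, 316] for k=0..6.
7 cycles of lengths [147, 147, 21, 21, 3, 3, 1].
With 7 cycles on 343 points, sign = (−1)^{343−7} = +1.
Zolotarev: (191|343) = +1, matching the cycle-count sign.

+1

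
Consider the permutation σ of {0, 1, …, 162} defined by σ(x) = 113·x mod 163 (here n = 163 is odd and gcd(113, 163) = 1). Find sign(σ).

Orbit of 96 under x↦113x: [96, 90, 64, 60, 97, 40, 119]… (length divides ord_163(113)).
Cycle lengths of π_113 on ℤ/163ℤ: [81, 81, 1]; 3 cycles in total.
3 cycles on 163: each ℓ→(−1)^(ℓ−1), product (−1)^160 = +1.
(113|163)_J = +1 (Zolotarev's lemma cross-check).

+1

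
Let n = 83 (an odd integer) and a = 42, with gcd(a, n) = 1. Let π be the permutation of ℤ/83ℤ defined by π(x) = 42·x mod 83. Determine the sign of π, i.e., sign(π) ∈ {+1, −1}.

Orbit of 5 under x↦42x: [5, 44, 22, 11, 47, 65, 74]… (length divides ord_83(42)).
Cycle lengths of π_42 on ℤ/83ℤ: [82, 1]; 2 cycles in total.
2 cycles on 83: each ℓ→(−1)^(ℓ−1), product (−1)^81 = -1.
Via Zolotarev, sign(π_{42}) = (42|83) = -1.

-1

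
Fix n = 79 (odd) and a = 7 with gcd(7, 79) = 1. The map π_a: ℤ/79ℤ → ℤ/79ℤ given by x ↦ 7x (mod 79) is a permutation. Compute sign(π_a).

-1

Start at x=54: 54 → 62 → 39 → 36 → 15 → 26 → 24 → … (one orbit).
Cycle lengths of π_7 on ℤ/79ℤ: [78, 1]; 2 cycles in total.
Σ(ℓ_i−1) = 79−2 = 77; sign = (−1)^77 = -1.
Check: (7/79) = -1 by Zolotarev.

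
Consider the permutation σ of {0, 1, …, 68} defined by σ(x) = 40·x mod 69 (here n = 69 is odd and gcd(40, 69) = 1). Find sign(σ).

Orbit of 1 under x↦40x: [1, 40, 13, 37, 31, 67, 58]… (length divides ord_69(40)).
Cycle lengths of π_40 on ℤ/69ℤ: [22, 22, 22, 1, 1, 1]; 6 cycles in total.
6 cycles on 69: each ℓ→(−1)^(ℓ−1), product (−1)^63 = -1.

-1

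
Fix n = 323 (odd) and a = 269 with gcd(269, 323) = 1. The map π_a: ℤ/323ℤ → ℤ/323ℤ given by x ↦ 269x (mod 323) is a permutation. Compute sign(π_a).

Start at x=196: 196 → 75 → 149 → 29 → 49 → 261 → 118 → … (one orbit).
Decompose π into cycles: lengths [144, 144, 18, 16, 1] (5 cycles, including the fixed point 0).
5 cycles on 323: each ℓ→(−1)^(ℓ−1), product (−1)^318 = +1.
(269|323)_J = +1 (Zolotarev's lemma cross-check).

+1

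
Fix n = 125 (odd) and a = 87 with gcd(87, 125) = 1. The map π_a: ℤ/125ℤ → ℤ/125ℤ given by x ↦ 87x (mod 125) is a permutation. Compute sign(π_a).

-1

Start at x=32: 32 → 34 → 83 → 96 → 102 → 124 → 38 → … (one orbit).
Cycle type of π: 100 + 20 + 4 + 1; total 4 cycles.
n − c = 125 − 4 = 121; sign = (−1)^121 = -1.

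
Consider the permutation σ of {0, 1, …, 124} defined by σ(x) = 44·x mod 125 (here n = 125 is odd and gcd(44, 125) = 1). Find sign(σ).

Start at x=119: 119 → 111 → 9 → 21 → 49 → 31 → 114 → … (one orbit).
The orbit structure of x ↦ 44x mod 125: 7 orbits of sizes [50, 50, 10, 10, 2, 2, 1].
sign(π) = (−1)^{n − #cycles} = (−1)^{125−7} = (−1)^118 = +1.
Check: (44/125) = +1 by Zolotarev.

+1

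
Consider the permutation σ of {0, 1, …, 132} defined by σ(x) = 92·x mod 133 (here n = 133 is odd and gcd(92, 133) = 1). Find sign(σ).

Orbit of 43 under x↦92x: [43, 99, 64, 36, 120, 1, 92]… (length divides ord_133(92)).
The orbit structure of x ↦ 92x mod 133: 21 orbits of sizes [9, 9, 9, 9, 9, 9, 9, 9, 9, 9, 9, 9, 9, 9, 1, 1, 1, 1, 1, 1, 1].
n − c = 133 − 21 = 112; sign = (−1)^112 = +1.
(92|133)_J = +1 (Zolotarev's lemma cross-check).

+1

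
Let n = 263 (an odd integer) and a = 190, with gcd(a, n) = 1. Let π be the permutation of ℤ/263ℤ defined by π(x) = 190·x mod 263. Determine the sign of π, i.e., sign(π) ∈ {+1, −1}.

+1

Start at x=96: 96 → 93 → 49 → 105 → 225 → 144 → 8 → … (one orbit).
Cycle type of π: 131×2 + 1; total 3 cycles.
With 3 cycles on 263 points, sign = (−1)^{263−3} = +1.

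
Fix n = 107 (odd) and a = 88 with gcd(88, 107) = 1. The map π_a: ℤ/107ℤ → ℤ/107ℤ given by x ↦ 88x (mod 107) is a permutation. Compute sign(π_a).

-1

Trace 84: π^k(84) = [84, 9, 43, 39, 8, 62, 106] for k=0..6.
Cycle type of π: 106 + 1; total 2 cycles.
Σ(ℓ_i−1) = 107−2 = 105; sign = (−1)^105 = -1.
Via Zolotarev, sign(π_{88}) = (88|107) = -1.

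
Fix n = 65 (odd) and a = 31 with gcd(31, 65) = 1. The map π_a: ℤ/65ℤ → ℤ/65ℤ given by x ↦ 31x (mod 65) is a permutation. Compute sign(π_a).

-1

Trace 1: π^k(1) = [1, 31, 51, 21] for k=0..3.
20 cycles of lengths [4, 4, 4, 4, 4, 4, 4, 4, 4, 4, 4, 4, 4, 4, 4, 1, 1, 1, 1, 1].
n − c = 65 − 20 = 45; sign = (−1)^45 = -1.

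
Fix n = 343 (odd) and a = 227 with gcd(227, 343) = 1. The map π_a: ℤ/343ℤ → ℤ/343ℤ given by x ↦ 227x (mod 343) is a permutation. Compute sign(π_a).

-1

Orbit of 264 under x↦227x: [264, 246, 276, 226, 195, 18, 313]… (length divides ord_343(227)).
The orbit structure of x ↦ 227x mod 343: 16 orbits of sizes [42, 42, 42, 42, 42, 42, 42, 6, 6, 6, 6, 6, 6, 6, 6, 1].
n − c = 343 − 16 = 327; sign = (−1)^327 = -1.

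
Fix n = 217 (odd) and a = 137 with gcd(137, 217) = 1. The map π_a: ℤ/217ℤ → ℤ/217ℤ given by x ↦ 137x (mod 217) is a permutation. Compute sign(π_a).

-1

Orbit of 78 under x↦137x: [78, 53, 100, 29, 67, 65, 8]… (length divides ord_217(137)).
10 cycles of lengths [30, 30, 30, 30, 30, 30, 30, 3, 3, 1].
10 cycles on 217: each ℓ→(−1)^(ℓ−1), product (−1)^207 = -1.
Via Zolotarev, sign(π_{137}) = (137|217) = -1.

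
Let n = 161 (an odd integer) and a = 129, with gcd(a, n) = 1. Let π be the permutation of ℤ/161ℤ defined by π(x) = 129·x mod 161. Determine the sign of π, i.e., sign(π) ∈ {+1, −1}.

+1

Start at x=45: 45 → 9 → 34 → 39 → 40 → 8 → 66 → … (one orbit).
The orbit structure of x ↦ 129x mod 161: 5 orbits of sizes [66, 66, 22, 6, 1].
With 5 cycles on 161 points, sign = (−1)^{161−5} = +1.
Check: (129/161) = +1 by Zolotarev.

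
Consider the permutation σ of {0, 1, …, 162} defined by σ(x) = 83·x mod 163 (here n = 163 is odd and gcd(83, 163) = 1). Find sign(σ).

Trace 96: π^k(96) = [96, 144, 53, 161, 160, 77, 34] for k=0..6.
π_83 has 3 disjoint cycles with lengths [81, 81, 1] on {0,…,162}.
sign(π) = (−1)^{n − #cycles} = (−1)^{163−3} = (−1)^160 = +1.
Check: (83/163) = +1 by Zolotarev.

+1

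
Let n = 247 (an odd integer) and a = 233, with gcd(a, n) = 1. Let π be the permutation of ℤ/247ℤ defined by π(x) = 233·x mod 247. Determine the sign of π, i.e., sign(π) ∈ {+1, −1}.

+1

Trace 144: π^k(144) = [144, 207, 66, 64, 92, 194, 1] for k=0..6.
π_233 has 21 disjoint cycles with lengths [18, 18, 18, 18, 18, 18, 18, 18, 18, 18, 18, 18, 9, 9, 2, 2, 2, 2, 2, 2, 1] on {0,…,246}.
Σ(ℓ_i−1) = 247−21 = 226; sign = (−1)^226 = +1.
The Jacobi symbol (233|247) = +1 (Zolotarev) agrees.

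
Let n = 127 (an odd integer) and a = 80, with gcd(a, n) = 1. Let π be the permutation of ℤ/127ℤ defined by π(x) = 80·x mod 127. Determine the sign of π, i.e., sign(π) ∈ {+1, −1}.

-1

Start at x=77: 77 → 64 → 40 → 25 → 95 → 107 → 51 → … (one orbit).
Cycle lengths of π_80 on ℤ/127ℤ: [42, 42, 42, 1]; 4 cycles in total.
4 cycles on 127: each ℓ→(−1)^(ℓ−1), product (−1)^123 = -1.
The Jacobi symbol (80|127) = -1 (Zolotarev) agrees.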